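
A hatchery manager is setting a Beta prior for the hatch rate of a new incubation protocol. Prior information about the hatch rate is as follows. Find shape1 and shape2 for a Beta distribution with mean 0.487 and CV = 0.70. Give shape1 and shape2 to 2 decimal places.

σ = CV·μ = 0.70×0.487 = 0.34090, so σ² = 0.116213.
s+1 = μ(1−μ)/σ² = 0.249831/0.116213 = 2.1498, so s = shape1+shape2 = 1.1498.
shape1 = μs = 0.56, shape2 = (1−μ)s = 0.59.

shape1 = 0.56, shape2 = 0.59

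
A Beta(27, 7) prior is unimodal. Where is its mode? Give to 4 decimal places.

0.8125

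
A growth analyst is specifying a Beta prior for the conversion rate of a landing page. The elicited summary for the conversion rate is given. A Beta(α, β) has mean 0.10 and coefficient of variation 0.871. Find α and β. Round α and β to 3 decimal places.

Var = (CV·μ)² = (0.871×0.10)² = 0.007586.
α+β = μ(1−μ)/Var − 1 = 0.0900/0.007586 − 1 = 10.8633.
Thus α = 0.10·10.8633 = 1.086 and β = 0.90·10.8633 = 9.777.

α = 1.086, β = 9.777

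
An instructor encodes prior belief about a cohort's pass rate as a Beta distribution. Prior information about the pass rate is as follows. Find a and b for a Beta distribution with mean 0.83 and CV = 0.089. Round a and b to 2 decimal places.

a = 20.63, b = 4.23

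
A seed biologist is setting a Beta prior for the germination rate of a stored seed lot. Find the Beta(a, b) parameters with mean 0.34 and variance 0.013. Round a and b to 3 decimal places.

a = 5.529, b = 10.733

Write ν = a+b; then a = μν and Var = μ(1−μ)/(ν+1).
ν = μ(1−μ)/Var − 1 = 0.2244/0.013 − 1 = 16.2615.
a = 0.34·16.2615 = 5.529, b = 0.66·16.2615 = 10.733.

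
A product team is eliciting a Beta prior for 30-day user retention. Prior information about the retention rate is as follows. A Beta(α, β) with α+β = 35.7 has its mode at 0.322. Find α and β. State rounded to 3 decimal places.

α = 11.851, β = 23.849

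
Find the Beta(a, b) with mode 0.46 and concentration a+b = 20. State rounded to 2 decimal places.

Since the density peak of Beta(a,b) is at (a−1)/(a+b−2),
a = 1 + 0.46(20−2) = 9.28 and b = 20 − 9.28 = 10.72.

a = 9.28, b = 10.72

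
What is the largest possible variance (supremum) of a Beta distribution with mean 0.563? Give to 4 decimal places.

0.2460

Var = μ(1−μ)/(α+β+1), which approaches μ(1−μ) as α+β → 0.
So the supremum is μ(1−μ) = 0.563×0.437 = 0.2460.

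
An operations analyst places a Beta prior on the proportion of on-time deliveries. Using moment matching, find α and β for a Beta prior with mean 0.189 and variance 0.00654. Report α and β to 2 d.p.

α = 4.24, β = 18.20

Write ν = α+β; then α = μν and Var = μ(1−μ)/(ν+1).
ν = μ(1−μ)/Var − 1 = 0.153279/0.00654 − 1 = 22.4372.
α = 0.189·22.4372 = 4.24, β = 0.811·22.4372 = 18.20.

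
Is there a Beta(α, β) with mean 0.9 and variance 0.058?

Yes

A Beta with mean μ has variance μ(1−μ)/(α+β+1) < μ(1−μ).
Here μ(1−μ) = 0.9×0.1 = 0.09, and 0.058 < 0.09.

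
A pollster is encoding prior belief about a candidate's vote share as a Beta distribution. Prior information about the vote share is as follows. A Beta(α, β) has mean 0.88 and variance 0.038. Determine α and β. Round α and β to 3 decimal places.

By moment matching, α+β = μ(1−μ)/σ² − 1 = (0.88·0.12)/0.038 − 1 = 2.7789 − 1 = 1.7789.
Since α/(α+β) = μ, α = 0.88·1.7789 = 1.565 and β = 0.12·1.7789 = 0.213.

α = 1.565, β = 0.213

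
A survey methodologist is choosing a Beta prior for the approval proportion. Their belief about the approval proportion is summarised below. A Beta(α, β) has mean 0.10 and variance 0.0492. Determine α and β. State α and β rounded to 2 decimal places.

Let s = α+β. The Beta variance is μ(1−μ)/(s+1).
So s+1 = μ(1−μ)/σ² = (0.10×0.90)/0.0492 = 0.0900/0.0492 = 1.8293, giving s = 0.8293.
Then α = μs = 0.10×0.8293 = 0.08 and β = (1−μ)s = 0.90×0.8293 = 0.75.

α = 0.08, β = 0.75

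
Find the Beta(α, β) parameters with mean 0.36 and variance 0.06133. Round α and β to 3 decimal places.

By moment matching, α+β = μ(1−μ)/σ² − 1 = (0.36·0.64)/0.06133 − 1 = 3.7567 − 1 = 2.7567.
Since α/(α+β) = μ, α = 0.36·2.7567 = 0.992 and β = 0.64·2.7567 = 1.764.

α = 0.992, β = 1.764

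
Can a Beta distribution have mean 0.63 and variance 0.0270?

Yes

The Beta variance bound is σ² < μ(1−μ).
Here μ(1−μ) = 0.63×0.37 = 0.2331, and 0.0270 < 0.2331.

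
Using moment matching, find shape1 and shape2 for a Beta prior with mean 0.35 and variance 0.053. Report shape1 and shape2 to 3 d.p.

shape1 = 1.152, shape2 = 2.140

Let s = shape1+shape2. The Beta variance is μ(1−μ)/(s+1).
So s+1 = μ(1−μ)/σ² = (0.35×0.65)/0.053 = 0.2275/0.053 = 4.2925, giving s = 3.2925.
Then shape1 = μs = 0.35×3.2925 = 1.152 and shape2 = (1−μ)s = 0.65×3.2925 = 2.140.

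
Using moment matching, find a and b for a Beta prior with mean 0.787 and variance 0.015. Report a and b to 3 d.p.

a = 8.008, b = 2.167

Write ν = a+b; then a = μν and Var = μ(1−μ)/(ν+1).
ν = μ(1−μ)/Var − 1 = 0.167631/0.015 − 1 = 10.1754.
a = 0.787·10.1754 = 8.008, b = 0.213·10.1754 = 2.167.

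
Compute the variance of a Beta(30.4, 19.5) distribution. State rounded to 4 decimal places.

μ = 30.4/49.9 = 0.609218; Var = μ(1−μ)/(α+β+1) = 0.2380713/50.9 = 0.0047.

0.0047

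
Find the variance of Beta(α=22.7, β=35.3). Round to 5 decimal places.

0.00404

Var = αβ/[(α+β)²(α+β+1)] = (22.7×35.3)/(58.0²×59.0) = 801.31/198476.000 = 0.00404.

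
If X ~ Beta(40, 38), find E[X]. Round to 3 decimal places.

E[X] = α/(α+β) = 40/78 = 0.513.

0.513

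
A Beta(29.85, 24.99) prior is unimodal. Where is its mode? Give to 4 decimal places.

0.5460

The density x^(α−1)(1−x)^(β−1) is maximised at (α−1)/(α+β−2) = 28.85/52.84 = 0.5460.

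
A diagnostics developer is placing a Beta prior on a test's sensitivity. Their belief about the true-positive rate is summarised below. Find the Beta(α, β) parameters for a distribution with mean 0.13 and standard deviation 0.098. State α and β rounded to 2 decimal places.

First σ² = 0.009604. Setting α = μn, β = (1−μ)n with n = α+β,
μ(1−μ)/(n+1) = 0.009604 ⇒ n+1 = 0.1131/0.009604 = 11.7763 ⇒ n = 10.7763.
Hence α = 0.13×10.7763 = 1.40, β = 0.87×10.7763 = 9.38.

α = 1.40, β = 9.38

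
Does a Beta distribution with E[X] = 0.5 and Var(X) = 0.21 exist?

Yes

The Beta variance bound is σ² < μ(1−μ).
Here μ(1−μ) = 0.5×0.5 = 0.25, and 0.21 < 0.25.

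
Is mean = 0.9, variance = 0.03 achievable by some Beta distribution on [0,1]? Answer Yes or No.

For any Beta, Var(X) < E[X]·(1−E[X]).
Here μ(1−μ) = 0.9×0.1 = 0.09, and 0.03 < 0.09.

Yes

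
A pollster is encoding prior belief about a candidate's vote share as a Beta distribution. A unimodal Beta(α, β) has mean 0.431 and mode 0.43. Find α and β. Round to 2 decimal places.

α = 60.34, β = 79.66

Let s = α+β. Mean gives α = μs = 0.431s; mode gives (α−1)/(s−2) = 0.43.
Substituting: 0.431s − 1 = 0.43(s−2) = 0.43s − 0.86, so 0.001s = 0.14 and s = 140.0000.
Then α = 0.431×140.0000 = 60.34 and β = s−α = 79.66.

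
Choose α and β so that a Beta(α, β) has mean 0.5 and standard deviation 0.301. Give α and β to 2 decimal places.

α = 0.88, β = 0.88

σ² = 0.301² = 0.090601.
With s = α+β, Var = μ(1−μ)/(s+1), so s+1 = (0.5×0.5)/0.090601 = 2.7594 and s = 1.7594.
α = μs = 0.88, β = (1−μ)s = 0.88.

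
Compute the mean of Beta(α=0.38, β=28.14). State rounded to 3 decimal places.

0.013

E[X] = α/(α+β) = 0.38/28.52 = 0.013.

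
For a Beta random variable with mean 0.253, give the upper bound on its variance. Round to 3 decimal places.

0.189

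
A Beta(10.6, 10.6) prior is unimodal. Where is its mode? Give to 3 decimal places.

With α,β > 1, mode = (α−1)/(α+β−2) = 9.6/19.2 = 0.500.

0.500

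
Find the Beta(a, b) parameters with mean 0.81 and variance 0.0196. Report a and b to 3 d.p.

a = 5.550, b = 1.302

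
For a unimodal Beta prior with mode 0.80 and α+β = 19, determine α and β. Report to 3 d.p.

Mode = (α−1)/(κ−2) with κ = α+β, so α−1 = 0.80·17 = 13.600.
α = 14.600; β = κ − α = 4.400.

α = 14.600, β = 4.400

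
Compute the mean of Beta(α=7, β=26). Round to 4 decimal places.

The Beta mean is α/(α+β) = 7/(7+26) = 0.2121.

0.2121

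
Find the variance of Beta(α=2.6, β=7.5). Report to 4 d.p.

0.0172

α+β = 10.1 and αβ = 19.50, so Var = αβ/[(α+β)²(α+β+1)] = 19.50/1132.311 = 0.0172.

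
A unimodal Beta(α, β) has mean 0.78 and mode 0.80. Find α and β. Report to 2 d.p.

α = 23.40, β = 6.60

With s = α+β: μ = α/s and mode = (α−1)/(s−2). Eliminating α = μs,
μs − 1 = m(s−2) ⇒ s(μ−m) = 1−2m ⇒ s = -0.60/-0.02 = 30.0000.
So α = μs = 23.40, β = (1−μ)s = 6.60.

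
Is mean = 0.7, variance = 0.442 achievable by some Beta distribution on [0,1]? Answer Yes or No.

No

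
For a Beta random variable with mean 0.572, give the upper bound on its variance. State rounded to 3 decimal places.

Var = μ(1−μ)/(α+β+1), which approaches μ(1−μ) as α+β → 0.
So the supremum is μ(1−μ) = 0.572×0.428 = 0.245.

0.245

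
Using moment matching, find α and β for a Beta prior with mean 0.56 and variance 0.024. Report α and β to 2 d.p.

α = 5.19, β = 4.08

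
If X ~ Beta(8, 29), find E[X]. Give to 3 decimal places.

0.216

The Beta mean is α/(α+β) = 8/(8+29) = 0.216.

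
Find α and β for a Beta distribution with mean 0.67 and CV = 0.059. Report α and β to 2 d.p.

Var = (CV·μ)² = (0.059×0.67)² = 0.001563.
α+β = μ(1−μ)/Var − 1 = 0.2211/0.001563 − 1 = 140.4931.
Thus α = 0.67·140.4931 = 94.13 and β = 0.33·140.4931 = 46.36.

α = 94.13, β = 46.36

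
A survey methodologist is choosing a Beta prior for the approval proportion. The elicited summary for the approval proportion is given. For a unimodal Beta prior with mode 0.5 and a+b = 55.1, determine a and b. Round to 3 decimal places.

Since the density peak of Beta(a,b) is at (a−1)/(a+b−2),
a = 1 + 0.5(55.1−2) = 27.550 and b = 55.1 − 27.550 = 27.550.

a = 27.550, b = 27.550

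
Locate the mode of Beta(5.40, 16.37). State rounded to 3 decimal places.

With α,β > 1, mode = (α−1)/(α+β−2) = 4.40/19.77 = 0.223.

0.223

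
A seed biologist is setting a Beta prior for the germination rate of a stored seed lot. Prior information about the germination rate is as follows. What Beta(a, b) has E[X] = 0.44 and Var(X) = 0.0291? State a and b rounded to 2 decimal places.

Write ν = a+b; then a = μν and Var = μ(1−μ)/(ν+1).
ν = μ(1−μ)/Var − 1 = 0.2464/0.0291 − 1 = 7.4674.
a = 0.44·7.4674 = 3.29, b = 0.56·7.4674 = 4.18.

a = 3.29, b = 4.18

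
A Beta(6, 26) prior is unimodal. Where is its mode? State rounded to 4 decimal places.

0.1667

The density x^(α−1)(1−x)^(β−1) is maximised at (α−1)/(α+β−2) = 5/30 = 0.1667.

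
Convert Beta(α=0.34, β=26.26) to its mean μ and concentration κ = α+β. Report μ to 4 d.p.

μ = 0.0128, κ = 26.60

κ = α+β = 0.34+26.26 = 26.60; μ = α/κ = 0.34/26.60 = 0.0128.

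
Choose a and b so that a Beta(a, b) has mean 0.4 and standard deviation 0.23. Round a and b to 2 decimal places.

First σ² = 0.0529. Setting a = μn, b = (1−μ)n with n = a+b,
μ(1−μ)/(n+1) = 0.0529 ⇒ n+1 = 0.24/0.0529 = 4.5369 ⇒ n = 3.5369.
Hence a = 0.4×3.5369 = 1.41, b = 0.6×3.5369 = 2.12.

a = 1.41, b = 2.12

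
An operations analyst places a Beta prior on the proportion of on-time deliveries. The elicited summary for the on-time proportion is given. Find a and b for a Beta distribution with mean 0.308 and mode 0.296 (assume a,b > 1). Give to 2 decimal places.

With s = a+b: μ = a/s and mode = (a−1)/(s−2). Eliminating a = μs,
μs − 1 = m(s−2) ⇒ s(μ−m) = 1−2m ⇒ s = 0.408/0.012 = 34.0000.
So a = μs = 10.47, b = (1−μ)s = 23.53.

a = 10.47, b = 23.53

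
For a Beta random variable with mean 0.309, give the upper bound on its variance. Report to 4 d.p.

0.2135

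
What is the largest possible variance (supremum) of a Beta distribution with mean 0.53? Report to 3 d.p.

0.249

For fixed mean μ the Beta variance is μ(1−μ)/(α+β+1), increasing as α+β decreases.
Its least upper bound (not attained) is μ(1−μ) = 0.53·0.47 = 0.249.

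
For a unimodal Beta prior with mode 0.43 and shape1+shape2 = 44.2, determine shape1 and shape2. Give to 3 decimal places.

shape1 = 19.146, shape2 = 25.054

Since the density peak of Beta(shape1,shape2) is at (shape1−1)/(shape1+shape2−2),
shape1 = 1 + 0.43(44.2−2) = 19.146 and shape2 = 44.2 − 19.146 = 25.054.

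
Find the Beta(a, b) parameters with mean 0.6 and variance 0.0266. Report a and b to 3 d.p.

By moment matching, a+b = μ(1−μ)/σ² − 1 = (0.6·0.4)/0.0266 − 1 = 9.0226 − 1 = 8.0226.
Since a/(a+b) = μ, a = 0.6·8.0226 = 4.814 and b = 0.4·8.0226 = 3.209.

a = 4.814, b = 3.209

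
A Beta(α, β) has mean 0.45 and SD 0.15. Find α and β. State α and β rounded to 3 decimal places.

α = 4.500, β = 5.500

First σ² = 0.0225. Setting α = μn, β = (1−μ)n with n = α+β,
μ(1−μ)/(n+1) = 0.0225 ⇒ n+1 = 0.2475/0.0225 = 11.0000 ⇒ n = 10.0000.
Hence α = 0.45×10.0000 = 4.500, β = 0.55×10.0000 = 5.500.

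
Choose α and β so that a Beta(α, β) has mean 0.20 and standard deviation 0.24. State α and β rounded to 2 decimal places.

Variance = 0.24² = 0.0576. The moment-matching identity α+β = μ(1−μ)/Var − 1 gives
α+β = 0.1600/0.0576 − 1 = 1.7778, so α = μ·1.7778 = 0.36 and β = (1−μ)·1.7778 = 1.42.

α = 0.36, β = 1.42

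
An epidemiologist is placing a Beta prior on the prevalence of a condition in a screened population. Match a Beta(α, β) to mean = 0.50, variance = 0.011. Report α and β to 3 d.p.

Let s = α+β. The Beta variance is μ(1−μ)/(s+1).
So s+1 = μ(1−μ)/σ² = (0.50×0.50)/0.011 = 0.2500/0.011 = 22.7273, giving s = 21.7273.
Then α = μs = 0.50×21.7273 = 10.864 and β = (1−μ)s = 0.50×21.7273 = 10.864.

α = 10.864, β = 10.864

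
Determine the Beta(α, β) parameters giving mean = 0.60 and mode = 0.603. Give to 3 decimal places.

With s = α+β: μ = α/s and mode = (α−1)/(s−2). Eliminating α = μs,
μs − 1 = m(s−2) ⇒ s(μ−m) = 1−2m ⇒ s = -0.206/-0.003 = 68.6667.
So α = μs = 41.200, β = (1−μ)s = 27.467.

α = 41.200, β = 27.467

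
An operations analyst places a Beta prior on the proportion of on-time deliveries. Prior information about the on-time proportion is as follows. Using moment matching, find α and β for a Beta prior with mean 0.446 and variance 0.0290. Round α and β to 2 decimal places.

Write ν = α+β; then α = μν and Var = μ(1−μ)/(ν+1).
ν = μ(1−μ)/Var − 1 = 0.247084/0.0290 − 1 = 7.5201.
α = 0.446·7.5201 = 3.35, β = 0.554·7.5201 = 4.17.

α = 3.35, β = 4.17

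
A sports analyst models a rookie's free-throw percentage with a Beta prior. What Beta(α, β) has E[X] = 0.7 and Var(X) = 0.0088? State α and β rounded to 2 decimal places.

α = 16.00, β = 6.86

By moment matching, α+β = μ(1−μ)/σ² − 1 = (0.7·0.3)/0.0088 − 1 = 23.8636 − 1 = 22.8636.
Since α/(α+β) = μ, α = 0.7·22.8636 = 16.00 and β = 0.3·22.8636 = 6.86.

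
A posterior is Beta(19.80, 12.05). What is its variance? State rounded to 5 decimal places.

Var = αβ/[(α+β)²(α+β+1)] = (19.80×12.05)/(31.85²×32.85) = 238.5900/33323.779125 = 0.00716.

0.00716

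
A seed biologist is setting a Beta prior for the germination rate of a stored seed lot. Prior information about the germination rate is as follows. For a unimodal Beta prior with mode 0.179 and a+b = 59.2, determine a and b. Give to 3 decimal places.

a = 11.239, b = 47.961

Mode = (a−1)/(κ−2) with κ = a+b, so a−1 = 0.179·57.2 = 10.239.
a = 11.239; b = κ − a = 47.961.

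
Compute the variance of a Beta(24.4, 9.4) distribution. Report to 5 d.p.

0.00577

Var = αβ/[(α+β)²(α+β+1)] = (24.4×9.4)/(33.8²×34.8) = 229.36/39756.912 = 0.00577.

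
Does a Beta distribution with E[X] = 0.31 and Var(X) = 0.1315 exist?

Yes

A Beta with mean μ has variance μ(1−μ)/(α+β+1) < μ(1−μ).
Here μ(1−μ) = 0.31×0.69 = 0.2139, and 0.1315 < 0.2139.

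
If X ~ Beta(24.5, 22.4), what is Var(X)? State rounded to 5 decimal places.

μ = 24.5/46.9 = 0.522388; Var = μ(1−μ)/(α+β+1) = 0.2494988/47.9 = 0.00521.

0.00521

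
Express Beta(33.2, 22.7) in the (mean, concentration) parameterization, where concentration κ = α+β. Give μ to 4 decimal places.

κ = α+β = 33.2+22.7 = 55.9; μ = α/κ = 33.2/55.9 = 0.5939.

μ = 0.5939, κ = 55.9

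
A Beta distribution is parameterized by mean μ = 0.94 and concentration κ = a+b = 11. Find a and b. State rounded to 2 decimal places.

a = 10.34, b = 0.66

Split κ in proportion μ : (1−μ): a = 0.94·11 = 10.34, b = 11 − 10.34 = 0.66.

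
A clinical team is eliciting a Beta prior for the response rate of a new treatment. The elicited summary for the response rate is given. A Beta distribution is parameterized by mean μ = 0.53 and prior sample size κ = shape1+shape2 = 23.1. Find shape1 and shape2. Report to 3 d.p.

shape1 = 12.243, shape2 = 10.857

shape1 = μκ = 0.53×23.1 = 12.243 and shape2 = (1−μ)κ = 0.47×23.1 = 10.857.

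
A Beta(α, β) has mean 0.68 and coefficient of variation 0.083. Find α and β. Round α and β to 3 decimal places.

σ = CV·μ = 0.083×0.68 = 0.05644, so σ² = 0.003185.
s+1 = μ(1−μ)/σ² = 0.2176/0.003185 = 68.3101, so s = α+β = 67.3101.
α = μs = 45.771, β = (1−μ)s = 21.539.

α = 45.771, β = 21.539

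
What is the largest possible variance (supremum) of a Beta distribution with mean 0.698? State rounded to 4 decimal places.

0.2108

Var = μ(1−μ)/(α+β+1), which approaches μ(1−μ) as α+β → 0.
So the supremum is μ(1−μ) = 0.698×0.302 = 0.2108.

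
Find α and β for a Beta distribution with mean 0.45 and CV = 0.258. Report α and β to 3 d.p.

σ = CV·μ = 0.258×0.45 = 0.11610, so σ² = 0.013479.
s+1 = μ(1−μ)/σ² = 0.2475/0.013479 = 18.3616, so s = α+β = 17.3616.
α = μs = 7.813, β = (1−μ)s = 9.549.

α = 7.813, β = 9.549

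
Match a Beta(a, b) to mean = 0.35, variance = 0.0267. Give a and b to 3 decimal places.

a = 2.632, b = 4.888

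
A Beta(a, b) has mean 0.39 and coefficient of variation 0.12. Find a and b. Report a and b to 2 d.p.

Var = (CV·μ)² = (0.12×0.39)² = 0.002190.
a+b = μ(1−μ)/Var − 1 = 0.2379/0.002190 − 1 = 107.6182.
Thus a = 0.39·107.6182 = 41.97 and b = 0.61·107.6182 = 65.65.

a = 41.97, b = 65.65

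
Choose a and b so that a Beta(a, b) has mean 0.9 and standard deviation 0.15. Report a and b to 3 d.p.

a = 2.700, b = 0.300

σ² = 0.15² = 0.0225.
With s = a+b, Var = μ(1−μ)/(s+1), so s+1 = (0.9×0.1)/0.0225 = 4.0000 and s = 3.0000.
a = μs = 2.700, b = (1−μ)s = 0.300.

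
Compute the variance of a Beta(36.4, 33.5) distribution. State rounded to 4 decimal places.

μ = 36.4/69.9 = 0.520744; Var = μ(1−μ)/(α+β+1) = 0.2495697/70.9 = 0.0035.

0.0035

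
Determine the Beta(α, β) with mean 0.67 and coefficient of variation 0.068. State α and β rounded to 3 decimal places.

σ = CV·μ = 0.068×0.67 = 0.04556, so σ² = 0.002076.
s+1 = μ(1−μ)/σ² = 0.2211/0.002076 = 106.5176, so s = α+β = 105.5176.
α = μs = 70.697, β = (1−μ)s = 34.821.

α = 70.697, β = 34.821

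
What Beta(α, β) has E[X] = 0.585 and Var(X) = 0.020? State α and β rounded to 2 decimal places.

α = 6.52, β = 4.62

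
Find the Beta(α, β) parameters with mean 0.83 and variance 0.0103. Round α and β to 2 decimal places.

Let s = α+β. The Beta variance is μ(1−μ)/(s+1).
So s+1 = μ(1−μ)/σ² = (0.83×0.17)/0.0103 = 0.1411/0.0103 = 13.6990, giving s = 12.6990.
Then α = μs = 0.83×12.6990 = 10.54 and β = (1−μ)s = 0.17×12.6990 = 2.16.

α = 10.54, β = 2.16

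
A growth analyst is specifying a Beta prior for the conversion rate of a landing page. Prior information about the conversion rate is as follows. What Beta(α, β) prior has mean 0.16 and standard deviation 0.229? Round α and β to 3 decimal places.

α = 0.250, β = 1.313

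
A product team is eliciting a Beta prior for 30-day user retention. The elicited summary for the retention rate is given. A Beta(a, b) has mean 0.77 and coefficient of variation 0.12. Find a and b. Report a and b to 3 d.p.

Var = (CV·μ)² = (0.12×0.77)² = 0.008538.
a+b = μ(1−μ)/Var − 1 = 0.1771/0.008538 − 1 = 19.7431.
Thus a = 0.77·19.7431 = 15.202 and b = 0.23·19.7431 = 4.541.

a = 15.202, b = 4.541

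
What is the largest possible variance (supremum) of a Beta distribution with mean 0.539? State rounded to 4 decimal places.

0.2485

For fixed mean μ the Beta variance is μ(1−μ)/(α+β+1), increasing as α+β decreases.
Its least upper bound (not attained) is μ(1−μ) = 0.539·0.461 = 0.2485.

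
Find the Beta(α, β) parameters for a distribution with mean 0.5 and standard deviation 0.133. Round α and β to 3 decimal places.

First σ² = 0.017689. Setting α = μn, β = (1−μ)n with n = α+β,
μ(1−μ)/(n+1) = 0.017689 ⇒ n+1 = 0.25/0.017689 = 14.1331 ⇒ n = 13.1331.
Hence α = 0.5×13.1331 = 6.567, β = 0.5×13.1331 = 6.567.

α = 6.567, β = 6.567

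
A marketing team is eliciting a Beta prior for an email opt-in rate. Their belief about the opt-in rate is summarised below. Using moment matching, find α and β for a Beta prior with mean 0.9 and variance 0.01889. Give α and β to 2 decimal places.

Let s = α+β. The Beta variance is μ(1−μ)/(s+1).
So s+1 = μ(1−μ)/σ² = (0.9×0.1)/0.01889 = 0.09/0.01889 = 4.7644, giving s = 3.7644.
Then α = μs = 0.9×3.7644 = 3.39 and β = (1−μ)s = 0.1×3.7644 = 0.38.

α = 3.39, β = 0.38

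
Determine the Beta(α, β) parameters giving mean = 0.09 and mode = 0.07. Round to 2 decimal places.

Let s = α+β. Mean gives α = μs = 0.09s; mode gives (α−1)/(s−2) = 0.07.
Substituting: 0.09s − 1 = 0.07(s−2) = 0.07s − 0.14, so 0.02s = 0.86 and s = 43.0000.
Then α = 0.09×43.0000 = 3.87 and β = s−α = 39.13.

α = 3.87, β = 39.13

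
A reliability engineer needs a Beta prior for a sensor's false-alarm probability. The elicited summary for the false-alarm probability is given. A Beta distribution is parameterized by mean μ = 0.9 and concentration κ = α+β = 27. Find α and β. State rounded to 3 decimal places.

Split κ in proportion μ : (1−μ): α = 0.9·27 = 24.300, β = 27 − 24.300 = 2.700.

α = 24.300, β = 2.700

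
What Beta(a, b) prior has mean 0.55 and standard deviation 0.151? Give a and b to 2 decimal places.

a = 5.42, b = 4.43

Variance = 0.151² = 0.022801. The moment-matching identity a+b = μ(1−μ)/Var − 1 gives
a+b = 0.2475/0.022801 − 1 = 9.8548, so a = μ·9.8548 = 5.42 and b = (1−μ)·9.8548 = 4.43.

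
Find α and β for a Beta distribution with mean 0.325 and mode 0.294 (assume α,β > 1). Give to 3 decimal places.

With s = α+β: μ = α/s and mode = (α−1)/(s−2). Eliminating α = μs,
μs − 1 = m(s−2) ⇒ s(μ−m) = 1−2m ⇒ s = 0.412/0.031 = 13.2903.
So α = μs = 4.319, β = (1−μ)s = 8.971.

α = 4.319, β = 8.971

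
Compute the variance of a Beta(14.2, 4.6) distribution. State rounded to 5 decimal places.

α+β = 18.8 and αβ = 65.32, so Var = αβ/[(α+β)²(α+β+1)] = 65.32/6998.112 = 0.00933.

0.00933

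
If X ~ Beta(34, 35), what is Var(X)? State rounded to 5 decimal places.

0.00357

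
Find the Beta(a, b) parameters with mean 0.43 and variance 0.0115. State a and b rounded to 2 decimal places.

a = 8.73, b = 11.58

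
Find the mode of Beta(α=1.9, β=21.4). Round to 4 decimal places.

The density x^(α−1)(1−x)^(β−1) is maximised at (α−1)/(α+β−2) = 0.9/21.3 = 0.0423.

0.0423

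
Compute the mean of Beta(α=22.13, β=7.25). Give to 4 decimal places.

0.7532

The Beta mean is α/(α+β) = 22.13/(22.13+7.25) = 0.7532.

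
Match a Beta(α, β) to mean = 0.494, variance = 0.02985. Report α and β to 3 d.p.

By moment matching, α+β = μ(1−μ)/σ² − 1 = (0.494·0.506)/0.02985 − 1 = 8.3740 − 1 = 7.3740.
Since α/(α+β) = μ, α = 0.494·7.3740 = 3.643 and β = 0.506·7.3740 = 3.731.

α = 3.643, β = 3.731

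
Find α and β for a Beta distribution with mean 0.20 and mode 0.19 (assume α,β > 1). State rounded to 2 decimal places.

α = 12.40, β = 49.60

Let s = α+β. Mean gives α = μs = 0.20s; mode gives (α−1)/(s−2) = 0.19.
Substituting: 0.20s − 1 = 0.19(s−2) = 0.19s − 0.38, so 0.01s = 0.62 and s = 62.0000.
Then α = 0.20×62.0000 = 12.40 and β = s−α = 49.60.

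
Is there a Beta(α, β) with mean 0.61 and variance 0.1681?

A Beta with mean μ has variance μ(1−μ)/(α+β+1) < μ(1−μ).
Here μ(1−μ) = 0.61×0.39 = 0.2379, and 0.1681 < 0.2379.

Yes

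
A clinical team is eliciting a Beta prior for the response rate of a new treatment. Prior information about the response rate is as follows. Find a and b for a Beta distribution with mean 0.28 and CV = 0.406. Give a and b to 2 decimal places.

a = 4.09, b = 10.51

σ = CV·μ = 0.406×0.28 = 0.11368, so σ² = 0.012923.
s+1 = μ(1−μ)/σ² = 0.2016/0.012923 = 15.5999, so s = a+b = 14.5999.
a = μs = 4.09, b = (1−μ)s = 10.51.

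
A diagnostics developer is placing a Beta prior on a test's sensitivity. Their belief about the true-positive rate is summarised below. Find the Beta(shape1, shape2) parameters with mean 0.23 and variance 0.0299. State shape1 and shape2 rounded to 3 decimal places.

shape1 = 1.132, shape2 = 3.791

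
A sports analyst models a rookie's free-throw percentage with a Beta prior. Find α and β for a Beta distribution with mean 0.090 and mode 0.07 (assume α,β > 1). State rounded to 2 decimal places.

α = 3.87, β = 39.13

With s = α+β: μ = α/s and mode = (α−1)/(s−2). Eliminating α = μs,
μs − 1 = m(s−2) ⇒ s(μ−m) = 1−2m ⇒ s = 0.86/0.020 = 43.0000.
So α = μs = 3.87, β = (1−μ)s = 39.13.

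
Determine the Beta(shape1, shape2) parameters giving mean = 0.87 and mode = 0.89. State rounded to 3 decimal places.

shape1 = 33.930, shape2 = 5.070

With s = shape1+shape2: μ = shape1/s and mode = (shape1−1)/(s−2). Eliminating shape1 = μs,
μs − 1 = m(s−2) ⇒ s(μ−m) = 1−2m ⇒ s = -0.78/-0.02 = 39.0000.
So shape1 = μs = 33.930, shape2 = (1−μ)s = 5.070.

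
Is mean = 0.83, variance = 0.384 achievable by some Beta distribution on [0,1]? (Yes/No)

A Beta with mean μ has variance μ(1−μ)/(α+β+1) < μ(1−μ).
Here μ(1−μ) = 0.83×0.17 = 0.1411, and 0.384 ≥ 0.1411.

No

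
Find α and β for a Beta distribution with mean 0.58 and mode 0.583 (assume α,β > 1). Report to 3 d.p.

Let s = α+β. Mean gives α = μs = 0.58s; mode gives (α−1)/(s−2) = 0.583.
Substituting: 0.58s − 1 = 0.583(s−2) = 0.583s − 1.166, so -0.003s = -0.166 and s = 55.3333.
Then α = 0.58×55.3333 = 32.093 and β = s−α = 23.240.

α = 32.093, β = 23.240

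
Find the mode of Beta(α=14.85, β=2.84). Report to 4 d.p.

The density x^(α−1)(1−x)^(β−1) is maximised at (α−1)/(α+β−2) = 13.85/15.69 = 0.8827.

0.8827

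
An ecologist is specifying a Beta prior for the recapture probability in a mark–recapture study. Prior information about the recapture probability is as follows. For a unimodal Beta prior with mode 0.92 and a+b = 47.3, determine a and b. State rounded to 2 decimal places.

a = 42.68, b = 4.62

For a,b>1 the mode is (a−1)/(a+b−2), so a = mode·(κ−2)+1 = 0.92×45.3+1 = 42.68.
And b = (1−mode)·(κ−2)+1 = 0.08×45.3+1 = 4.62.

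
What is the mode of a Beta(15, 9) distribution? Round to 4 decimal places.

With α,β > 1, mode = (α−1)/(α+β−2) = 14/22 = 0.6364.

0.6364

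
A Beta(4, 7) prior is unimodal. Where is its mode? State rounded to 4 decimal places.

0.3333

The density x^(α−1)(1−x)^(β−1) is maximised at (α−1)/(α+β−2) = 3/9 = 0.3333.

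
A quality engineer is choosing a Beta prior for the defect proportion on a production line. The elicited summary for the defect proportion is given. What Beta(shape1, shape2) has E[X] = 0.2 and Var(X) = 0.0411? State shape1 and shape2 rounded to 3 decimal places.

shape1 = 0.579, shape2 = 2.314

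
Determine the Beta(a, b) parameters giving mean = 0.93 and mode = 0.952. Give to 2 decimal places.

a = 38.21, b = 2.88

With s = a+b: μ = a/s and mode = (a−1)/(s−2). Eliminating a = μs,
μs − 1 = m(s−2) ⇒ s(μ−m) = 1−2m ⇒ s = -0.904/-0.022 = 41.0909.
So a = μs = 38.21, b = (1−μ)s = 2.88.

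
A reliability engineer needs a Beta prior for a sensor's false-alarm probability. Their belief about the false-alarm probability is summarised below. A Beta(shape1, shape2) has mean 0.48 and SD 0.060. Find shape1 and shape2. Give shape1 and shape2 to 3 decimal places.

σ² = 0.060² = 0.003600.
With s = shape1+shape2, Var = μ(1−μ)/(s+1), so s+1 = (0.48×0.52)/0.003600 = 69.3333 and s = 68.3333.
shape1 = μs = 32.800, shape2 = (1−μ)s = 35.533.

shape1 = 32.800, shape2 = 35.533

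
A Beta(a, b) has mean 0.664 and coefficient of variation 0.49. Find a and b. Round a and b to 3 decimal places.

a = 0.735, b = 0.372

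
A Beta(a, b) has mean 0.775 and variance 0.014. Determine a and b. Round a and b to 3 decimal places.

a = 8.878, b = 2.577

Let s = a+b. The Beta variance is μ(1−μ)/(s+1).
So s+1 = μ(1−μ)/σ² = (0.775×0.225)/0.014 = 0.174375/0.014 = 12.4554, giving s = 11.4554.
Then a = μs = 0.775×11.4554 = 8.878 and b = (1−μ)s = 0.225×11.4554 = 2.577.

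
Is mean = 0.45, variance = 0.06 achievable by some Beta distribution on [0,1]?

Yes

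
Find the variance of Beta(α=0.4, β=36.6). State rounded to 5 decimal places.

Var = αβ/[(α+β)²(α+β+1)] = (0.4×36.6)/(37.0²×38.0) = 14.64/52022.000 = 0.00028.

0.00028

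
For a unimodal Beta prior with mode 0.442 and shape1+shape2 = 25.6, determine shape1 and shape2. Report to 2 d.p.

shape1 = 11.43, shape2 = 14.17

Mode = (shape1−1)/(κ−2) with κ = shape1+shape2, so shape1−1 = 0.442·23.6 = 10.43.
shape1 = 11.43; shape2 = κ − shape1 = 14.17.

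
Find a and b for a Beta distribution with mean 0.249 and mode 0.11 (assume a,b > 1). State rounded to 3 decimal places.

a = 1.397, b = 4.214

Let s = a+b. Mean gives a = μs = 0.249s; mode gives (a−1)/(s−2) = 0.11.
Substituting: 0.249s − 1 = 0.11(s−2) = 0.11s − 0.22, so 0.139s = 0.78 and s = 5.6115.
Then a = 0.249×5.6115 = 1.397 and b = s−a = 4.214.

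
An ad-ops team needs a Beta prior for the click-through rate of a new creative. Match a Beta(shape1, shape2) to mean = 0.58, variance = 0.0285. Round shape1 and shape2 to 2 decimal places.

shape1 = 4.38, shape2 = 3.17

Let s = shape1+shape2. The Beta variance is μ(1−μ)/(s+1).
So s+1 = μ(1−μ)/σ² = (0.58×0.42)/0.0285 = 0.2436/0.0285 = 8.5474, giving s = 7.5474.
Then shape1 = μs = 0.58×7.5474 = 4.38 and shape2 = (1−μ)s = 0.42×7.5474 = 3.17.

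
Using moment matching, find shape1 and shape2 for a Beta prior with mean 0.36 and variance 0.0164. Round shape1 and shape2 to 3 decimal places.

Write ν = shape1+shape2; then shape1 = μν and Var = μ(1−μ)/(ν+1).
ν = μ(1−μ)/Var − 1 = 0.2304/0.0164 − 1 = 13.0488.
shape1 = 0.36·13.0488 = 4.698, shape2 = 0.64·13.0488 = 8.351.

shape1 = 4.698, shape2 = 8.351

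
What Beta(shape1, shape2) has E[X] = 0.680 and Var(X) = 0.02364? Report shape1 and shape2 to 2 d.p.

shape1 = 5.58, shape2 = 2.63

Write ν = shape1+shape2; then shape1 = μν and Var = μ(1−μ)/(ν+1).
ν = μ(1−μ)/Var − 1 = 0.217600/0.02364 − 1 = 8.2047.
shape1 = 0.680·8.2047 = 5.58, shape2 = 0.320·8.2047 = 2.63.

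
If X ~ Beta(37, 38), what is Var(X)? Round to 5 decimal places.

Var = αβ/[(α+β)²(α+β+1)] = (37×38)/(75²×76) = 1406/427500 = 0.00329.

0.00329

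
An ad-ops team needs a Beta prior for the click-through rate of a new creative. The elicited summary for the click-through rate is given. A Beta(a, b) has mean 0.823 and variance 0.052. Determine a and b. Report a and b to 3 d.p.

a = 1.483, b = 0.319

By moment matching, a+b = μ(1−μ)/σ² − 1 = (0.823·0.177)/0.052 − 1 = 2.8014 − 1 = 1.8014.
Since a/(a+b) = μ, a = 0.823·1.8014 = 1.483 and b = 0.177·1.8014 = 0.319.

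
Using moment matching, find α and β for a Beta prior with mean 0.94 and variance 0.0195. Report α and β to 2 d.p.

By moment matching, α+β = μ(1−μ)/σ² − 1 = (0.94·0.06)/0.0195 − 1 = 2.8923 − 1 = 1.8923.
Since α/(α+β) = μ, α = 0.94·1.8923 = 1.78 and β = 0.06·1.8923 = 0.11.

α = 1.78, β = 0.11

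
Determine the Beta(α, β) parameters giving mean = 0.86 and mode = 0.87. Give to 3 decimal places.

α = 63.640, β = 10.360

Let s = α+β. Mean gives α = μs = 0.86s; mode gives (α−1)/(s−2) = 0.87.
Substituting: 0.86s − 1 = 0.87(s−2) = 0.87s − 1.74, so -0.01s = -0.74 and s = 74.0000.
Then α = 0.86×74.0000 = 63.640 and β = s−α = 10.360.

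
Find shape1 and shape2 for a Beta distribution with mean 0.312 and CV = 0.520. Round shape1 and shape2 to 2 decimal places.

shape1 = 2.23, shape2 = 4.92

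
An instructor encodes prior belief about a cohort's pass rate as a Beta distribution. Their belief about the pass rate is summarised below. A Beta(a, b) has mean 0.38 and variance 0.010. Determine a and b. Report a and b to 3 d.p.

a = 8.573, b = 13.987

Write ν = a+b; then a = μν and Var = μ(1−μ)/(ν+1).
ν = μ(1−μ)/Var − 1 = 0.2356/0.010 − 1 = 22.5600.
a = 0.38·22.5600 = 8.573, b = 0.62·22.5600 = 13.987.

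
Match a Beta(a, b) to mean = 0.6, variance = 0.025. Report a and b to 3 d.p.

By moment matching, a+b = μ(1−μ)/σ² − 1 = (0.6·0.4)/0.025 − 1 = 9.6000 − 1 = 8.6000.
Since a/(a+b) = μ, a = 0.6·8.6000 = 5.160 and b = 0.4·8.6000 = 3.440.

a = 5.160, b = 3.440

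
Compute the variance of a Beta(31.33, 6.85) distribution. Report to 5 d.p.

α+β = 38.18 and αβ = 214.6105, so Var = αβ/[(α+β)²(α+β+1)] = 214.6105/57113.171832 = 0.00376.

0.00376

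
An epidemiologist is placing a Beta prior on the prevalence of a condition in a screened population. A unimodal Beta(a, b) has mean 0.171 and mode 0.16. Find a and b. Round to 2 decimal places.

Let s = a+b. Mean gives a = μs = 0.171s; mode gives (a−1)/(s−2) = 0.16.
Substituting: 0.171s − 1 = 0.16(s−2) = 0.16s − 0.32, so 0.011s = 0.68 and s = 61.8182.
Then a = 0.171×61.8182 = 10.57 and b = s−a = 51.25.

a = 10.57, b = 51.25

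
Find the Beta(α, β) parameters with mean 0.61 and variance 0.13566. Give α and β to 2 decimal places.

α = 0.46, β = 0.29

Let s = α+β. The Beta variance is μ(1−μ)/(s+1).
So s+1 = μ(1−μ)/σ² = (0.61×0.39)/0.13566 = 0.2379/0.13566 = 1.7536, giving s = 0.7536.
Then α = μs = 0.61×0.7536 = 0.46 and β = (1−μ)s = 0.39×0.7536 = 0.29.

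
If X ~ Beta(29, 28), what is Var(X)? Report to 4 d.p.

Var = αβ/[(α+β)²(α+β+1)] = (29×28)/(57²×58) = 812/188442 = 0.0043.

0.0043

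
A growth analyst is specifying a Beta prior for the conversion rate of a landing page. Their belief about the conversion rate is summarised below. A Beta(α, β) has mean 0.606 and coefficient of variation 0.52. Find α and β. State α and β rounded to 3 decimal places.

α = 0.851, β = 0.553

σ = CV·μ = 0.52×0.606 = 0.31512, so σ² = 0.099301.
s+1 = μ(1−μ)/σ² = 0.238764/0.099301 = 2.4045, so s = α+β = 1.4045.
α = μs = 0.851, β = (1−μ)s = 0.553.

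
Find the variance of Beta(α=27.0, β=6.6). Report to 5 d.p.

α+β = 33.6 and αβ = 178.20, so Var = αβ/[(α+β)²(α+β+1)] = 178.20/39062.016 = 0.00456.

0.00456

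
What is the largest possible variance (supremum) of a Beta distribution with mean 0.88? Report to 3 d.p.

Var = μ(1−μ)/(α+β+1), which approaches μ(1−μ) as α+β → 0.
So the supremum is μ(1−μ) = 0.88×0.12 = 0.106.

0.106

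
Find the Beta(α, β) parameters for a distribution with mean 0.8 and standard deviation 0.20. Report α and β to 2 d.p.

α = 2.40, β = 0.60

Variance = 0.20² = 0.0400. The moment-matching identity α+β = μ(1−μ)/Var − 1 gives
α+β = 0.16/0.0400 − 1 = 3.0000, so α = μ·3.0000 = 2.40 and β = (1−μ)·3.0000 = 0.60.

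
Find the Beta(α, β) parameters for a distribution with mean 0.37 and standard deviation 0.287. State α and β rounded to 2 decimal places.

Variance = 0.287² = 0.082369. The moment-matching identity α+β = μ(1−μ)/Var − 1 gives
α+β = 0.2331/0.082369 − 1 = 1.8299, so α = μ·1.8299 = 0.68 and β = (1−μ)·1.8299 = 1.15.

α = 0.68, β = 1.15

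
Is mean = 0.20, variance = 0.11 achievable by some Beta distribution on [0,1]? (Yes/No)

A Beta with mean μ has variance μ(1−μ)/(α+β+1) < μ(1−μ).
Here μ(1−μ) = 0.20×0.80 = 0.1600, and 0.11 < 0.1600.

Yes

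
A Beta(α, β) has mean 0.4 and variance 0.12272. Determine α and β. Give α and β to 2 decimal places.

α = 0.38, β = 0.57

Write ν = α+β; then α = μν and Var = μ(1−μ)/(ν+1).
ν = μ(1−μ)/Var − 1 = 0.24/0.12272 − 1 = 0.9557.
α = 0.4·0.9557 = 0.38, β = 0.6·0.9557 = 0.57.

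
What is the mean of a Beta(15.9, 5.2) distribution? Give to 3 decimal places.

The Beta mean is α/(α+β) = 15.9/(15.9+5.2) = 0.754.

0.754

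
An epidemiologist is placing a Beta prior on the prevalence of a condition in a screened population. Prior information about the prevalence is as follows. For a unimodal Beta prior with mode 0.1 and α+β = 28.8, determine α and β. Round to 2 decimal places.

α = 3.68, β = 25.12

Since the density peak of Beta(α,β) is at (α−1)/(α+β−2),
α = 1 + 0.1(28.8−2) = 3.68 and β = 28.8 − 3.68 = 25.12.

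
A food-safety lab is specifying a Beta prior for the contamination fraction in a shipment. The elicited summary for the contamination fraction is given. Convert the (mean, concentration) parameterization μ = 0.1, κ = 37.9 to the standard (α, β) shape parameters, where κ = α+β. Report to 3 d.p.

α = 3.790, β = 34.110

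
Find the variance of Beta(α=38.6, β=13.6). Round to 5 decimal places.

0.00362

μ = 38.6/52.2 = 0.739464; Var = μ(1−μ)/(α+β+1) = 0.1926572/53.2 = 0.00362.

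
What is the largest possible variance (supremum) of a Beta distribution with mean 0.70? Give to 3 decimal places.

Var = μ(1−μ)/(α+β+1), which approaches μ(1−μ) as α+β → 0.
So the supremum is μ(1−μ) = 0.70×0.30 = 0.210.

0.210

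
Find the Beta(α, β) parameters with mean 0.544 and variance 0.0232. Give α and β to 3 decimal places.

By moment matching, α+β = μ(1−μ)/σ² − 1 = (0.544·0.456)/0.0232 − 1 = 10.6924 − 1 = 9.6924.
Since α/(α+β) = μ, α = 0.544·9.6924 = 5.273 and β = 0.456·9.6924 = 4.420.

α = 5.273, β = 4.420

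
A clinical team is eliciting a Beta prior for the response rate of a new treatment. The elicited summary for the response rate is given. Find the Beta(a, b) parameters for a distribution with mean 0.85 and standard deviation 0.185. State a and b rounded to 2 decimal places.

a = 2.32, b = 0.41

First σ² = 0.034225. Setting a = μn, b = (1−μ)n with n = a+b,
μ(1−μ)/(n+1) = 0.034225 ⇒ n+1 = 0.1275/0.034225 = 3.7253 ⇒ n = 2.7253.
Hence a = 0.85×2.7253 = 2.32, b = 0.15×2.7253 = 0.41.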